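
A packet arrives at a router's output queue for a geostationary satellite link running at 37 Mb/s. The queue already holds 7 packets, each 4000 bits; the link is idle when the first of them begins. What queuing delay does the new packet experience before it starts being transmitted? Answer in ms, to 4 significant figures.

0.7568 ms

Each queued packet: L/R = 4000/37000000 = 0.108108 ms.
7 queued → 0.756757 ms.
Queuing delay = 0.7568 ms.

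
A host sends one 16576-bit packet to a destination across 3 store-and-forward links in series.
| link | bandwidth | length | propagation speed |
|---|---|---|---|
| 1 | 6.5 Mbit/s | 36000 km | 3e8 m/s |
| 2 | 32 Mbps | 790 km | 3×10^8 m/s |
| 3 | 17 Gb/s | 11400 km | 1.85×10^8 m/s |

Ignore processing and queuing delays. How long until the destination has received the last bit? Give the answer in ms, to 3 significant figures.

Transmission delays (L/R per hop): 2.55015, 0.518, 0.000975059 ms; sum = 3.06913 ms.
Propagation delays (d/s per hop): 120, 2.63333, 61.6216 ms; sum = 184.255 ms.
End-to-end = 187 ms.

187 ms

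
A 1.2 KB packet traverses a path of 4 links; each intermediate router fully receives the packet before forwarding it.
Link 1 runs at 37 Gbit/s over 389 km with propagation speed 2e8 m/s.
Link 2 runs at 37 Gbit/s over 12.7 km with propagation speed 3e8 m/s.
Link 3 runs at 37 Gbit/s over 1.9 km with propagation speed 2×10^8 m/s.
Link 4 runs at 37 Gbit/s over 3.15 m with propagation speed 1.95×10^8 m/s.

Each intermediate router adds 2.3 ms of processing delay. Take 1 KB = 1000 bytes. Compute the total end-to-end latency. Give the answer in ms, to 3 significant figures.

L = 9600 bits.
Transmission delay per hop = L/R = 9600/37000000000 = 0.000259459 ms; 4 hops → 0.00103784 ms.
Propagation delays (d/s per hop): 1.945, 0.0423333, 0.0095, 1.61538e-05 ms; sum = 1.99685 ms.
Processing at 3 router(s): 3 × 2.3 ms = 6.9 ms.
End-to-end = 8.90 ms.

8.90 ms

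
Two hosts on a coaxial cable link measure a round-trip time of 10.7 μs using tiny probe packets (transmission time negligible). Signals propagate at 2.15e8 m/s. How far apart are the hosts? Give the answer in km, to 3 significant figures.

One-way propagation = RTT/2 = 5.35 μs.
d = s × t = 215000000 × 5.35e-06 = 1.15 km.

1.15 km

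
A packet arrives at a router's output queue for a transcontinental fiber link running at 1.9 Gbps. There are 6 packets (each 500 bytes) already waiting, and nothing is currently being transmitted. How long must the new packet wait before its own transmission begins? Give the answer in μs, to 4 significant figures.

Each queued packet: L/R = 4000/1900000000 = 2.10526 μs.
6 queued → 12.6316 μs.
Queuing delay = 12.63 μs.

12.63 μs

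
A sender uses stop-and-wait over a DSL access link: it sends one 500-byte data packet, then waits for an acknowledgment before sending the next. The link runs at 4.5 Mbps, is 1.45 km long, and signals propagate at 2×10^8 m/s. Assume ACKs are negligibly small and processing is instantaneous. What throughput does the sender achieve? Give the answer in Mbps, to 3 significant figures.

4.43 Mbps

t_tx = L/R = 4000/4500000 = 0.000888889 s.
t_prop = 1450/200000000 = 7.25e-06 s; RTT = 1.45e-05 s.
Cycle = t_tx + RTT = 0.000903389 s.
Throughput = L / cycle = 4000 / 0.000903389 = 4.43 Mbps.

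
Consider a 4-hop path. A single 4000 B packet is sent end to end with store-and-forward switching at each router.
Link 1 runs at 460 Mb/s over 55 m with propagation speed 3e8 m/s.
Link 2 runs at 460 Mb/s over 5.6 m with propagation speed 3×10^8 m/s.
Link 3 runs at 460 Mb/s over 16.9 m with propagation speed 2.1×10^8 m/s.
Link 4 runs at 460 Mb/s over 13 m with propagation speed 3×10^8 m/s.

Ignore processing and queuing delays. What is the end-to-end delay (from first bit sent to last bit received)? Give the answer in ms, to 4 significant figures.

L = 4000 × 8 = 32000 bits.
Transmission delay per hop = L/R = 32000/460000000 = 0.0695652 ms; 4 hops → 0.278261 ms.
Propagation delays (d/s per hop): 0.000183333, 1.86667e-05, 8.04762e-05, 4.33333e-05 ms; sum = 0.00032581 ms.
End-to-end = 0.2786 ms.

0.2786 ms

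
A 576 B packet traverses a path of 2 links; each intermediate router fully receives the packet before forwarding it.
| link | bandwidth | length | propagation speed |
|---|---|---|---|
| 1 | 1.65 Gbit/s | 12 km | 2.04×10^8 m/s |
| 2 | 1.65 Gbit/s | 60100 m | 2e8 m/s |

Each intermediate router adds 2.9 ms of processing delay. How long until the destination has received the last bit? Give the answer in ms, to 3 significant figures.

3.26 ms

L = 576 × 8 = 4608 bits.
Transmission delay per hop = L/R = 4608/1650000000 = 0.00279273 ms; 2 hops → 0.00558545 ms.
Propagation delays (d/s per hop): 0.0588235, 0.3005 ms; sum = 0.359324 ms.
Processing at 1 router(s): 1 × 2.9 ms = 2.9 ms.
End-to-end = 3.26 ms.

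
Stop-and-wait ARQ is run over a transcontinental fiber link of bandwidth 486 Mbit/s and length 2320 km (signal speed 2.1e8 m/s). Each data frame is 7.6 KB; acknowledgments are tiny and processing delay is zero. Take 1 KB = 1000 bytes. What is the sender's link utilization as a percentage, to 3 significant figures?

t_tx = L/R = 60800/486000000 = 0.000125103 s.
t_prop = 2320000/210000000 = 0.0110476 s; RTT = 0.0220952 s.
Cycle = t_tx + RTT = 0.0222203 s.
Utilization = t_tx / cycle = 0.000125103/0.0222203 = 0.563 %.

0.563 %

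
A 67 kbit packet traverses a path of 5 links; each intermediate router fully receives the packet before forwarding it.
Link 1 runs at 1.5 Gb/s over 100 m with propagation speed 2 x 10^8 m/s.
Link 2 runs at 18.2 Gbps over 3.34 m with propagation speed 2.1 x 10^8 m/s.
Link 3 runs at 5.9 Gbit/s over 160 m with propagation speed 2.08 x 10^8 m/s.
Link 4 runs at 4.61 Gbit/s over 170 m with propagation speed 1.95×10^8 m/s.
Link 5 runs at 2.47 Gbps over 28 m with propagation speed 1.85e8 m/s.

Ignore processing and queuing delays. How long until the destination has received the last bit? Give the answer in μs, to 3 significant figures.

104 μs

L = 67000 bits.
Transmission delays (L/R per hop): 44.6667, 3.68132, 11.3559, 14.5336, 27.1255 μs; sum = 101.363 μs.
Propagation delays (d/s per hop): 0.5, 0.0159048, 0.769231, 0.871795, 0.151351 μs; sum = 2.30828 μs.
End-to-end = 104 μs.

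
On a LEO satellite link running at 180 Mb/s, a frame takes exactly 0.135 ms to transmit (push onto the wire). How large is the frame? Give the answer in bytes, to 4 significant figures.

3038 bytes

L = R × t_tx = 180000000 b/s × 0.000135 s = 24300 bits.
In bytes: 24300 / 8 = 3038 bytes.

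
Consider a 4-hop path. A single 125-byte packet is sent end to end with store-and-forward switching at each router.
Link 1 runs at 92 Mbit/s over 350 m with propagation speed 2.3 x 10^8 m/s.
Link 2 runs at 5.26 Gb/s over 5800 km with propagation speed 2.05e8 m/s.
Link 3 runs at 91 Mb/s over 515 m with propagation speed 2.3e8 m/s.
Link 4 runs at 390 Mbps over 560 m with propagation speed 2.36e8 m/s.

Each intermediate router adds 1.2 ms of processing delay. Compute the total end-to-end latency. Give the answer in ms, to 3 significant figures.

L = 125 × 8 = 1000 bits.
Transmission delays (L/R per hop): 0.0108696, 0.000190114, 0.010989, 0.0025641 ms; sum = 0.0246128 ms.
Propagation delays (d/s per hop): 0.00152174, 28.2927, 0.00223913, 0.00237288 ms; sum = 28.2988 ms.
Processing at 3 router(s): 3 × 1.2 ms = 3.6 ms.
End-to-end = 31.9 ms.

31.9 ms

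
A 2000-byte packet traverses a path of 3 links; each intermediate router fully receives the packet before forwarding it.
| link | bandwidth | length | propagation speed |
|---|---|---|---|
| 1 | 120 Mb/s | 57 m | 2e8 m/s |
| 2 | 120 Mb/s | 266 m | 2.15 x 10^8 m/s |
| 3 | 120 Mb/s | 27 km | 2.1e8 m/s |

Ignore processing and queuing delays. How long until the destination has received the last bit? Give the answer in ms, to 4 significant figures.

0.5301 ms

L = 2000 × 8 = 16000 bits.
Transmission delay per hop = L/R = 16000/120000000 = 0.133333 ms; 3 hops → 0.4 ms.
Propagation delays (d/s per hop): 0.000285, 0.00123721, 0.128571 ms; sum = 0.130094 ms.
End-to-end = 0.5301 ms.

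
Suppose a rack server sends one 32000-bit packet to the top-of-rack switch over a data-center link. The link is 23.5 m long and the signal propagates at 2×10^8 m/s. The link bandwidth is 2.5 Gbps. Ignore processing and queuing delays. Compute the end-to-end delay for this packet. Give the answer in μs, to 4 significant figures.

Transmission delay = L/R = 32000 / 2500000000 = 12.8 μs.
Propagation delay = d/s = 23.5 m / 200000000 m/s = 0.1175 μs.
Total = 12.92 μs.

12.92 μs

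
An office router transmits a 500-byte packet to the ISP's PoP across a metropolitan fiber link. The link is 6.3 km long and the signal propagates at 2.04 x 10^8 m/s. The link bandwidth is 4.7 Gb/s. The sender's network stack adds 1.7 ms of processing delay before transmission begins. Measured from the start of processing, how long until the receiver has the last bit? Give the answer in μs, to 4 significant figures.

L = 500 × 8 = 4000 bits.
Transmission delay = L/R = 4000 / 4700000000 = 0.851064 μs.
Propagation delay = d/s = 6300 m / 204000000 m/s = 30.8824 μs.
Plus processing delay 1.7 ms = 1700 μs.
Total = 1732 μs.

1732 μs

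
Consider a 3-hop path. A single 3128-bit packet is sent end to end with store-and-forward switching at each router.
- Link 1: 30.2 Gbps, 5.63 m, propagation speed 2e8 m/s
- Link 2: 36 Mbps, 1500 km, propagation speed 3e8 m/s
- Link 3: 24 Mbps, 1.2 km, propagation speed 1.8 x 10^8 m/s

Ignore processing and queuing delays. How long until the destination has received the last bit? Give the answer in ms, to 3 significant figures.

5.22 ms

Transmission delays (L/R per hop): 0.000103576, 0.0868889, 0.130333 ms; sum = 0.217326 ms.
Propagation delays (d/s per hop): 2.815e-05, 5, 0.00666667 ms; sum = 5.00669 ms.
End-to-end = 5.22 ms.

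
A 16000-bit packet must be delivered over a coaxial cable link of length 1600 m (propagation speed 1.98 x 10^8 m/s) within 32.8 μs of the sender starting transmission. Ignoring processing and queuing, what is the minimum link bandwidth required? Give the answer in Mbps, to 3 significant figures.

Propagation delay = 1600 / 198000000 = 8.08081 μs.
Transmission budget = 32.8 − 8.08081 = 24.7192 μs.
R ≥ L / t_tx = 16000 bits / 2.47192e-05 s = 647 Mbps.

647 Mbps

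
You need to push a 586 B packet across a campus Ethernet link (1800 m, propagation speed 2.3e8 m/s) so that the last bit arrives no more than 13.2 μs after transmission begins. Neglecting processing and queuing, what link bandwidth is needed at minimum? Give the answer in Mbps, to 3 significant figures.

L = 4688 bits.
Propagation delay = 1800 / 2.3e+08 = 7.82609 μs.
Transmission budget = 13.2 − 7.82609 = 5.37391 μs.
R ≥ L / t_tx = 4688 bits / 5.37391e-06 s = 872 Mbps.

872 Mbps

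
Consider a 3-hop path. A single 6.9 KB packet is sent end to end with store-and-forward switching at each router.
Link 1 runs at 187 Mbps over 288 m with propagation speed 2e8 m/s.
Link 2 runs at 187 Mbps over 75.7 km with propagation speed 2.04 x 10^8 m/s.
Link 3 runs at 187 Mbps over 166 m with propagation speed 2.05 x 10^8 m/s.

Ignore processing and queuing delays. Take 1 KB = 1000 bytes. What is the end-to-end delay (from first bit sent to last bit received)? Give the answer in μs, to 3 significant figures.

1260 μs

L = 55200 bits.
Transmission delay per hop = L/R = 55200/187000000 = 295.187 μs; 3 hops → 885.561 μs.
Propagation delays (d/s per hop): 1.44, 371.078, 0.809756 μs; sum = 373.328 μs.
End-to-end = 1260 μs.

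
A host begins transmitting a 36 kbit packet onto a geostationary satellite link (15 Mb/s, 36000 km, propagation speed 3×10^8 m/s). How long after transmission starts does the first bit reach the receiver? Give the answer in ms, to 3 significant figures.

First bit experiences only propagation delay: d/s = 36000000/300000000 = 120 ms.

120 ms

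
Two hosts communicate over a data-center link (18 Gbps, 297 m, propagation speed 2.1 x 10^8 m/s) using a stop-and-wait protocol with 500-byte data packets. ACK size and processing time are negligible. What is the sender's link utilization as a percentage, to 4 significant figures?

7.284 %

t_tx = L/R = 4000/18000000000 = 2.22222e-07 s.
t_prop = 297/210000000 = 1.41429e-06 s; RTT = 2.82857e-06 s.
Cycle = t_tx + RTT = 3.05079e-06 s.
Utilization = t_tx / cycle = 2.22222e-07/3.05079e-06 = 7.284 %.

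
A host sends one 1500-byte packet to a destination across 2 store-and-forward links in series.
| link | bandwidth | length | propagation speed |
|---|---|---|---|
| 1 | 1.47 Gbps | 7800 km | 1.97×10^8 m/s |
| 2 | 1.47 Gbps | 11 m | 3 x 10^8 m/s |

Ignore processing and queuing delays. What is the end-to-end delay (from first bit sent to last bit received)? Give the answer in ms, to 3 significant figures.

L = 1500 × 8 = 12000 bits.
Transmission delay per hop = L/R = 12000/1470000000 = 0.00816327 ms; 2 hops → 0.0163265 ms.
Propagation delays (d/s per hop): 39.5939, 3.66667e-05 ms; sum = 39.5939 ms.
End-to-end = 39.6 ms.

39.6 ms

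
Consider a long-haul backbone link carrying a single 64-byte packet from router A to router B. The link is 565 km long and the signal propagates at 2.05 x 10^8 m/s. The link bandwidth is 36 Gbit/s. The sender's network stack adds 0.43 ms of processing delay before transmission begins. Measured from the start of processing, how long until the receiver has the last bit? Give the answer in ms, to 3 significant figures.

L = 64 × 8 = 512 bits.
Transmission delay = L/R = 512 / 36000000000 = 1.42222e-05 ms.
Propagation delay = d/s = 565000 m / 2.05e+08 m/s = 2.7561 ms.
Plus processing delay 0.43 ms = 0.43 ms.
Total = 3.19 ms.

3.19 ms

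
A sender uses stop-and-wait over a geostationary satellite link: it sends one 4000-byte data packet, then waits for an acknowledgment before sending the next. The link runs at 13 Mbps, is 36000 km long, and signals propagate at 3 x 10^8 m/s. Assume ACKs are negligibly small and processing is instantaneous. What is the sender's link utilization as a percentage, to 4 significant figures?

1.015 %

t_tx = L/R = 32000/13000000 = 0.00246154 s.
t_prop = 36000000/300000000 = 0.12 s; RTT = 0.24 s.
Cycle = t_tx + RTT = 0.242462 s.
Utilization = t_tx / cycle = 0.00246154/0.242462 = 1.015 %.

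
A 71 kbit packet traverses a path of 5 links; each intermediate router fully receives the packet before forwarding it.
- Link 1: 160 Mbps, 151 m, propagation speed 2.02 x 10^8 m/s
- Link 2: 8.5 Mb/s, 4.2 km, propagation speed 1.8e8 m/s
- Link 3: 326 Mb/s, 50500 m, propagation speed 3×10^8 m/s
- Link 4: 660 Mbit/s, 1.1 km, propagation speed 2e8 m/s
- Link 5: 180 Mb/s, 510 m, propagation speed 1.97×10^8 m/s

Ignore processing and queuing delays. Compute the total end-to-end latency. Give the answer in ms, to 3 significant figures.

9.72 ms

L = 71000 bits.
Transmission delays (L/R per hop): 0.44375, 8.35294, 0.217791, 0.107576, 0.394444 ms; sum = 9.5165 ms.
Propagation delays (d/s per hop): 0.000747525, 0.0233333, 0.168333, 0.0055, 0.00258883 ms; sum = 0.200503 ms.
End-to-end = 9.72 ms.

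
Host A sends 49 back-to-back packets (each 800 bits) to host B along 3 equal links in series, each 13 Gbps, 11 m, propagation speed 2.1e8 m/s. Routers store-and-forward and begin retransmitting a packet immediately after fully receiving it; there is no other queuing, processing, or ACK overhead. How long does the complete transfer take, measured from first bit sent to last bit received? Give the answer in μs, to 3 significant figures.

Per-hop transmission t_tx = L/R = 800/13000000000 = 0.0615385 μs.
Per-hop propagation t_prop = 11/210000000 = 0.052381 μs.
Pipeline fill: first packet needs 3·t_tx to clear all hops; remaining 48 packets each add one t_tx.
Total = (3+49-1)·t_tx + 3·t_prop = 51·0.0615385 + 3·0.052381 = 3.30 μs.

3.30 μs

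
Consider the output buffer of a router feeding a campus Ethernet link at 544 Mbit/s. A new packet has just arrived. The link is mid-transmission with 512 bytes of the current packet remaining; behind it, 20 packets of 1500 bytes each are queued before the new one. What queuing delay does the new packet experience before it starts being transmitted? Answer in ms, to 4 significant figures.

Each queued packet: L/R = 12000/544000000 = 0.0220588 ms.
20 queued → 0.441176 ms.
Plus remaining 4096 bits of current packet: 0.00752941 ms.
Queuing delay = 0.4487 ms.

0.4487 ms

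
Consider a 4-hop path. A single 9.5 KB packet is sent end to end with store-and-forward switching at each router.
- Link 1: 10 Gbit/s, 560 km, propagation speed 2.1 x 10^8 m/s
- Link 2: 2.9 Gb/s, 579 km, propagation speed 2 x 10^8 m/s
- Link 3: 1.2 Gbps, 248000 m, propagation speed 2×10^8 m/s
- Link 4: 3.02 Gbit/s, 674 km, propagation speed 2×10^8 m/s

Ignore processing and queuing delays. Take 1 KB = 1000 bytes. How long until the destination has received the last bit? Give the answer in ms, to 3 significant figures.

L = 76000 bits.
Transmission delays (L/R per hop): 0.0076, 0.0262069, 0.0633333, 0.0251656 ms; sum = 0.122306 ms.
Propagation delays (d/s per hop): 2.66667, 2.895, 1.24, 3.37 ms; sum = 10.1717 ms.
End-to-end = 10.3 ms.

10.3 ms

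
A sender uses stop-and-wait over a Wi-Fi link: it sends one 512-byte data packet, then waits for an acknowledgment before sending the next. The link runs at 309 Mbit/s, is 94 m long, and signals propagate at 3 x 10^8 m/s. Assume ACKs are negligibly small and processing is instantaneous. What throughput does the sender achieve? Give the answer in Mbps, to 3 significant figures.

295 Mbps

t_tx = L/R = 4096/309000000 = 1.32557e-05 s.
t_prop = 94/300000000 = 3.13333e-07 s; RTT = 6.26667e-07 s.
Cycle = t_tx + RTT = 1.38823e-05 s.
Throughput = L / cycle = 4096 / 1.38823e-05 = 295 Mbps.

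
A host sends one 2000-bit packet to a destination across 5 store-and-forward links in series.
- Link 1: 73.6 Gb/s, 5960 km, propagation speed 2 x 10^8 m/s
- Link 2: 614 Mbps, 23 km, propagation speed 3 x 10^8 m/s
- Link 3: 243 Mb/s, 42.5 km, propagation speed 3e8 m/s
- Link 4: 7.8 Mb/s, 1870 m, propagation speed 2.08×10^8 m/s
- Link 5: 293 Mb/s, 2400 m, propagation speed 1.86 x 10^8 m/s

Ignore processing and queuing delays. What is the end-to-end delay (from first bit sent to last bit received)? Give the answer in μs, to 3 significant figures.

30300 μs

Transmission delays (L/R per hop): 0.0271739, 3.25733, 8.23045, 256.41, 6.82594 μs; sum = 274.751 μs.
Propagation delays (d/s per hop): 29800, 76.6667, 141.667, 8.99038, 12.9032 μs; sum = 30040.2 μs.
End-to-end = 30300 μs.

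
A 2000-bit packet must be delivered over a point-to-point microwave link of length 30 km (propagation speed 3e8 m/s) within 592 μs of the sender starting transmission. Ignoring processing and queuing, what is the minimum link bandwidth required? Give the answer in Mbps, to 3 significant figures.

4.07 Mbps

Propagation delay = 30000 / 300000000 = 100 μs.
Transmission budget = 592 − 100 = 492 μs.
R ≥ L / t_tx = 2000 bits / 0.000492 s = 4.07 Mbps.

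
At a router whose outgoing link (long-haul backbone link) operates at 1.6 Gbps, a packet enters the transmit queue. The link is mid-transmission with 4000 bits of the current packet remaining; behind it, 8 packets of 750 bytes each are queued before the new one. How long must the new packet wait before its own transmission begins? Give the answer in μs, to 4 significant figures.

Each queued packet: L/R = 6000/1600000000 = 3.75 μs.
8 queued → 30 μs.
Plus remaining 4000 bits of current packet: 2.5 μs.
Queuing delay = 32.50 μs.

32.50 μs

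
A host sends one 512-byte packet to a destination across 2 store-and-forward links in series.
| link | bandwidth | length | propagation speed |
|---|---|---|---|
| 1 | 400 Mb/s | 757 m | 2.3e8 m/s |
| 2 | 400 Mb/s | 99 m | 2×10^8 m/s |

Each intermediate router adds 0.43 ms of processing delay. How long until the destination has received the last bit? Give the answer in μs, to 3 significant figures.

L = 512 × 8 = 4096 bits.
Transmission delay per hop = L/R = 4096/400000000 = 10.24 μs; 2 hops → 20.48 μs.
Propagation delays (d/s per hop): 3.2913, 0.495 μs; sum = 3.7863 μs.
Processing at 1 router(s): 1 × 0.43 ms = 430 μs.
End-to-end = 454 μs.

454 μs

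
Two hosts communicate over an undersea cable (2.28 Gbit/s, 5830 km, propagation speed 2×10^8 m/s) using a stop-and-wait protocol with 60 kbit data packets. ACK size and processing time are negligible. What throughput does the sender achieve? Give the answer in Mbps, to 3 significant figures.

t_tx = L/R = 60000/2280000000 = 2.63158e-05 s.
t_prop = 5830000/200000000 = 0.02915 s; RTT = 0.0583 s.
Cycle = t_tx + RTT = 0.0583263 s.
Throughput = L / cycle = 60000 / 0.0583263 = 1.03 Mbps.

1.03 Mbps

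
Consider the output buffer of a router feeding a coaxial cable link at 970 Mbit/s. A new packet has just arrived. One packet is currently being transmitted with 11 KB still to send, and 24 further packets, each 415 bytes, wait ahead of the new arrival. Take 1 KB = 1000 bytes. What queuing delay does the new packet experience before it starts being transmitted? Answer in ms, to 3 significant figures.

Each queued packet: L/R = 3320/970000000 = 0.00342268 ms.
24 queued → 0.0821443 ms.
Plus remaining 88000 bits of current packet: 0.0907216 ms.
Queuing delay = 0.173 ms.

0.173 ms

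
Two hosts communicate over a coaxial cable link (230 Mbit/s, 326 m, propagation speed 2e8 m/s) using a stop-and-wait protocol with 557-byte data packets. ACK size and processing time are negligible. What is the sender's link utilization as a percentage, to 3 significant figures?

t_tx = L/R = 4456/230000000 = 1.93739e-05 s.
t_prop = 326/200000000 = 1.63e-06 s; RTT = 3.26e-06 s.
Cycle = t_tx + RTT = 2.26339e-05 s.
Utilization = t_tx / cycle = 1.93739e-05/2.26339e-05 = 85.6 %.

85.6 %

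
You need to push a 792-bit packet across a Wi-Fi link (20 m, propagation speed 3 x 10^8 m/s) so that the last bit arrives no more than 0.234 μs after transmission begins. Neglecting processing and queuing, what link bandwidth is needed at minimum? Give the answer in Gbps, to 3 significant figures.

4.73 Gbps

Propagation delay = 20 / 300000000 = 0.0666667 μs.
Transmission budget = 0.234 − 0.0666667 = 0.167333 μs.
R ≥ L / t_tx = 792 bits / 1.67333e-07 s = 4.73 Gbps.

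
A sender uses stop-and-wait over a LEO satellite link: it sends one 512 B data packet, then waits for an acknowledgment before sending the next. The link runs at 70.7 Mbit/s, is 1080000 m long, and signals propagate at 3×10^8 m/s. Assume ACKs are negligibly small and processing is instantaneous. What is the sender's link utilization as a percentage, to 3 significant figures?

t_tx = L/R = 4096/70700000 = 5.79349e-05 s.
t_prop = 1080000/300000000 = 0.0036 s; RTT = 0.0072 s.
Cycle = t_tx + RTT = 0.00725793 s.
Utilization = t_tx / cycle = 5.79349e-05/0.00725793 = 0.798 %.

0.798 %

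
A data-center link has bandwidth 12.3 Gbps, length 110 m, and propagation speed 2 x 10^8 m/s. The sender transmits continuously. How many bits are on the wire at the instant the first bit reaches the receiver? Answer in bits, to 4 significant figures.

Propagation delay = 110 / 200000000 = 5.5e-07 s.
BDP = R × t_prop = 12300000000 × 5.5e-07 = 6765 bits.

6765 bits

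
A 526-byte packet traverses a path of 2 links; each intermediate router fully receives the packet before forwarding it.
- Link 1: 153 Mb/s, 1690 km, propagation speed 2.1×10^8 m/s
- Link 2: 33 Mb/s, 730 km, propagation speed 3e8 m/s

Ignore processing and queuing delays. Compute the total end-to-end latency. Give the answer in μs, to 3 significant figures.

10600 μs

L = 526 × 8 = 4208 bits.
Transmission delays (L/R per hop): 27.5033, 127.515 μs; sum = 155.018 μs.
Propagation delays (d/s per hop): 8047.62, 2433.33 μs; sum = 10481 μs.
End-to-end = 10600 μs.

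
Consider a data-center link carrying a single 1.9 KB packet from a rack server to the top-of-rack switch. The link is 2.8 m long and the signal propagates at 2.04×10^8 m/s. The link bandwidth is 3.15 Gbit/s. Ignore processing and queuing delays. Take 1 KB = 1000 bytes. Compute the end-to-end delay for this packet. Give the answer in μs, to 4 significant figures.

L = 15200 bits.
Transmission delay = L/R = 15200 / 3150000000 = 4.8254 μs.
Propagation delay = d/s = 2.8 m / 204000000 m/s = 0.0137255 μs.
Total = 4.839 μs.

4.839 μs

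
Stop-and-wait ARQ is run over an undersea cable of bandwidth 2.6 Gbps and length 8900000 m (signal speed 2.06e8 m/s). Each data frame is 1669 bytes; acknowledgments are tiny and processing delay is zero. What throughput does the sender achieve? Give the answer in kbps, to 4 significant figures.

154.5 kbps

t_tx = L/R = 13352/2600000000 = 5.13538e-06 s.
t_prop = 8900000/206000000 = 0.0432039 s; RTT = 0.0864078 s.
Cycle = t_tx + RTT = 0.0864129 s.
Throughput = L / cycle = 13352 / 0.0864129 = 154.5 kbps.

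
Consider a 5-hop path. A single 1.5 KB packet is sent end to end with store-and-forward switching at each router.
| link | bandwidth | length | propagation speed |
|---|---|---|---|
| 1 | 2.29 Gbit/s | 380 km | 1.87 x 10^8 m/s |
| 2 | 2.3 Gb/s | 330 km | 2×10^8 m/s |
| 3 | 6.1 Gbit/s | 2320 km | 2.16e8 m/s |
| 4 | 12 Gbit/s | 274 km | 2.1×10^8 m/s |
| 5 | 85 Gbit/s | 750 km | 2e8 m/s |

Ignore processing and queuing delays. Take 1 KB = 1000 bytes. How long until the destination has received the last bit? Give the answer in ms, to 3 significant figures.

19.5 ms

L = 12000 bits.
Transmission delays (L/R per hop): 0.00524017, 0.00521739, 0.00196721, 0.001, 0.000141176 ms; sum = 0.013566 ms.
Propagation delays (d/s per hop): 2.03209, 1.65, 10.7407, 1.30476, 3.75 ms; sum = 19.4776 ms.
End-to-end = 19.5 ms.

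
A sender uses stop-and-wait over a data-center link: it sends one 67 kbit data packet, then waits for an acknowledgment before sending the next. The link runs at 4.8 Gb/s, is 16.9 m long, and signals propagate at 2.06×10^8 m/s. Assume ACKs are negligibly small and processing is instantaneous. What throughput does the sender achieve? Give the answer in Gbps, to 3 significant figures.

t_tx = L/R = 67000/4800000000 = 1.39583e-05 s.
t_prop = 16.9/206000000 = 8.20388e-08 s; RTT = 1.64078e-07 s.
Cycle = t_tx + RTT = 1.41224e-05 s.
Throughput = L / cycle = 67000 / 1.41224e-05 = 4.74 Gbps.

4.74 Gbps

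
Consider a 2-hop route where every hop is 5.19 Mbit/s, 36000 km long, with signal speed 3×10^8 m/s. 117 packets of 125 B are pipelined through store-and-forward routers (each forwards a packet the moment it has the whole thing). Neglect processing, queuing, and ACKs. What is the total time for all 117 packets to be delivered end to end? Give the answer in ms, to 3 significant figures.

Per-hop transmission t_tx = L/R = 1000/5190000 = 0.192678 ms.
Per-hop propagation t_prop = 36000000/300000000 = 120 ms.
Pipeline fill: first packet needs 2·t_tx to clear all hops; remaining 116 packets each add one t_tx.
Total = (2+117-1)·t_tx + 2·t_prop = 118·0.192678 + 2·120 = 263 ms.

263 ms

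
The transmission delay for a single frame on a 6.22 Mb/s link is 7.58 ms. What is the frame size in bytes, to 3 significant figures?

L = R × t_tx = 6220000 b/s × 0.00758 s = 47147.6 bits.
In bytes: 47147.6 / 8 = 5890 bytes.

5890 bytes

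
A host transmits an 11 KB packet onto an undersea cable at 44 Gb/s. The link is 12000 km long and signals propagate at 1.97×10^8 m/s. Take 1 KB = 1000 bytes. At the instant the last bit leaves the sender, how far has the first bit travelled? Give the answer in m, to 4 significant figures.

394.0 m

t_tx = L/R = 88000/44000000000 = 2e-06 s.
Distance = s × t_tx = 197000000 × 2e-06 = 394.0 m.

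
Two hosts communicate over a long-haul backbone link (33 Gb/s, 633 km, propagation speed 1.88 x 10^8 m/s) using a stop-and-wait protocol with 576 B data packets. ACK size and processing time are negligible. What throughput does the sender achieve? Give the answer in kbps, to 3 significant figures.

t_tx = L/R = 4608/33000000000 = 1.39636e-07 s.
t_prop = 633000/188000000 = 0.00336702 s; RTT = 0.00673404 s.
Cycle = t_tx + RTT = 0.00673418 s.
Throughput = L / cycle = 4608 / 0.00673418 = 684 kbps.

684 kbps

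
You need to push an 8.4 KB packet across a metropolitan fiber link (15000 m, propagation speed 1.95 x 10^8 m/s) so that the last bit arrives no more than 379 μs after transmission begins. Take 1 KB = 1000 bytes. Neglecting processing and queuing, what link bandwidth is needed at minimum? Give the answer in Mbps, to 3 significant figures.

L = 67200 bits.
Propagation delay = 15000 / 195000000 = 76.9231 μs.
Transmission budget = 379 − 76.9231 = 302.077 μs.
R ≥ L / t_tx = 67200 bits / 0.000302077 s = 222 Mbps.

222 Mbps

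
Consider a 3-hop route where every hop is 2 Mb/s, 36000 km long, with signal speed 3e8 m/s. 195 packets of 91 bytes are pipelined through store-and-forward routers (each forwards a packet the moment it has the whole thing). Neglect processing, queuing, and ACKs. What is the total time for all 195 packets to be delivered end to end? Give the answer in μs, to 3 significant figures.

432000 μs

Per-hop transmission t_tx = L/R = 728/2000000 = 364 μs.
Per-hop propagation t_prop = 36000000/300000000 = 120000 μs.
Pipeline fill: first packet needs 3·t_tx to clear all hops; remaining 194 packets each add one t_tx.
Total = (3+195-1)·t_tx + 3·t_prop = 197·364 + 3·120000 = 432000 μs.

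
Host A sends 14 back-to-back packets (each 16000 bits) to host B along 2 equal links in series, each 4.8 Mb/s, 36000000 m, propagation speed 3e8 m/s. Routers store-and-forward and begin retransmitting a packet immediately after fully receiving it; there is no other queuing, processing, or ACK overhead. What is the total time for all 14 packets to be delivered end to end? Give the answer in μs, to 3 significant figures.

Per-hop transmission t_tx = L/R = 16000/4800000 = 3333.33 μs.
Per-hop propagation t_prop = 36000000/300000000 = 120000 μs.
Pipeline fill: first packet needs 2·t_tx to clear all hops; remaining 13 packets each add one t_tx.
Total = (2+14-1)·t_tx + 2·t_prop = 15·3333.33 + 2·120000 = 290000 μs.

290000 μs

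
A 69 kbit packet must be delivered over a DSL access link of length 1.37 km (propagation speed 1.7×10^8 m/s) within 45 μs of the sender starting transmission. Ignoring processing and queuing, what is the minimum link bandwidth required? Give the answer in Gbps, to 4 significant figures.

1.868 Gbps

Propagation delay = 1370 / 170000000 = 8.05882 μs.
Transmission budget = 45 − 8.05882 = 36.9412 μs.
R ≥ L / t_tx = 69000 bits / 3.69412e-05 s = 1.868 Gbps.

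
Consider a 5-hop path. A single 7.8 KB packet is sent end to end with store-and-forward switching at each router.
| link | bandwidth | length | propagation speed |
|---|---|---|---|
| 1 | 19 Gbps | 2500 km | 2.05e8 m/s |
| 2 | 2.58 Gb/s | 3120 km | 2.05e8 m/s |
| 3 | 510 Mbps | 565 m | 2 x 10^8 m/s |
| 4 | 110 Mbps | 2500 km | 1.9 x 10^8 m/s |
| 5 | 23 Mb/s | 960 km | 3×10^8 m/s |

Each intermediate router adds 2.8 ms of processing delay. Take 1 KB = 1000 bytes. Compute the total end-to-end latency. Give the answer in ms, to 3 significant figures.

L = 62400 bits.
Transmission delays (L/R per hop): 0.00328421, 0.024186, 0.122353, 0.567273, 2.71304 ms; sum = 3.43014 ms.
Propagation delays (d/s per hop): 12.1951, 15.2195, 0.002825, 13.1579, 3.2 ms; sum = 43.7754 ms.
Processing at 4 router(s): 4 × 2.8 ms = 11.2 ms.
End-to-end = 58.4 ms.

58.4 ms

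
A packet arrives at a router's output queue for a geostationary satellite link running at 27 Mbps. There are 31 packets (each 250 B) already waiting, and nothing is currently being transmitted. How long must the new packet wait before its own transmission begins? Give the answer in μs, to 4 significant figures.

2296 μs

Each queued packet: L/R = 2000/27000000 = 74.0741 μs.
31 queued → 2296.3 μs.
Queuing delay = 2296 μs.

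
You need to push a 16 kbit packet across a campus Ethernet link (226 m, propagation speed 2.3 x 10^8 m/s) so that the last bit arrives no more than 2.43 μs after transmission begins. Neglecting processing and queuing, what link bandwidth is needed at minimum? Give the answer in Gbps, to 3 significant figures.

Propagation delay = 226 / 2.3e+08 = 0.982609 μs.
Transmission budget = 2.43 − 0.982609 = 1.44739 μs.
R ≥ L / t_tx = 16000 bits / 1.44739e-06 s = 11.1 Gbps.

11.1 Gbps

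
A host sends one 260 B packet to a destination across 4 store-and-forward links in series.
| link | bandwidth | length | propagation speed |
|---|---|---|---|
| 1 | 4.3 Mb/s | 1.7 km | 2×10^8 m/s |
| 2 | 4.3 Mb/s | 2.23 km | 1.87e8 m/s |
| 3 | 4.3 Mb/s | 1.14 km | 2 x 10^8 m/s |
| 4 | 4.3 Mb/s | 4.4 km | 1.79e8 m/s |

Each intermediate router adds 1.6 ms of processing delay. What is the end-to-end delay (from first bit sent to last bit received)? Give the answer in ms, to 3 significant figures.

6.79 ms

L = 260 × 8 = 2080 bits.
Transmission delay per hop = L/R = 2080/4300000 = 0.483721 ms; 4 hops → 1.93488 ms.
Propagation delays (d/s per hop): 0.0085, 0.0119251, 0.0057, 0.024581 ms; sum = 0.0507061 ms.
Processing at 3 router(s): 3 × 1.6 ms = 4.8 ms.
End-to-end = 6.79 ms.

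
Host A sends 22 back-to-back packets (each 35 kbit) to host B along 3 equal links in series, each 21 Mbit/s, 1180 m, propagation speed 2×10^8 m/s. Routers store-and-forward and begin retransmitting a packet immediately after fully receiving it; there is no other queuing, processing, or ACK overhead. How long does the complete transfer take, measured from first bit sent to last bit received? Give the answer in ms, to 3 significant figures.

40.0 ms

Per-hop transmission t_tx = L/R = 35000/21000000 = 1.66667 ms.
Per-hop propagation t_prop = 1180/200000000 = 0.0059 ms.
Pipeline fill: first packet needs 3·t_tx to clear all hops; remaining 21 packets each add one t_tx.
Total = (3+22-1)·t_tx + 3·t_prop = 24·1.66667 + 3·0.0059 = 40.0 ms.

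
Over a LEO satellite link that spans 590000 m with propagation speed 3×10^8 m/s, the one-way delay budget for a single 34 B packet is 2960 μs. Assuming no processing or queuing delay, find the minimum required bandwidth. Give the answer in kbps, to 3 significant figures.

274 kbps

L = 272 bits.
Propagation delay = 590000 / 300000000 = 1966.67 μs.
Transmission budget = 2960 − 1966.67 = 993.333 μs.
R ≥ L / t_tx = 272 bits / 0.000993333 s = 274 kbps.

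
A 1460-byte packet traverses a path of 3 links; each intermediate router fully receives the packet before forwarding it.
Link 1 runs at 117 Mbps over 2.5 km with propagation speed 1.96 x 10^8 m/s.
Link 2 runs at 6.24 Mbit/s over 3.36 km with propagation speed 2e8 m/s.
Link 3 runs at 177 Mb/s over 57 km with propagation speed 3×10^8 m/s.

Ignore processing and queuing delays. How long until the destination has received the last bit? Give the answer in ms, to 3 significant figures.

2.26 ms

L = 1460 × 8 = 11680 bits.
Transmission delays (L/R per hop): 0.0998291, 1.87179, 0.0659887 ms; sum = 2.03761 ms.
Propagation delays (d/s per hop): 0.0127551, 0.0168, 0.19 ms; sum = 0.219555 ms.
End-to-end = 2.26 ms.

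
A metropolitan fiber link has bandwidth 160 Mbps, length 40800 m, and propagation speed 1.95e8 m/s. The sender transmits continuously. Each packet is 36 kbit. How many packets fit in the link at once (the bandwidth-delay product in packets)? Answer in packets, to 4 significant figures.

Propagation delay = 40800 / 195000000 = 0.000209231 s.
BDP = R × t_prop = 160000000 × 0.000209231 = 33476.9 bits.
In packets of 36000 bits: 0.9299 packets.

0.9299 packets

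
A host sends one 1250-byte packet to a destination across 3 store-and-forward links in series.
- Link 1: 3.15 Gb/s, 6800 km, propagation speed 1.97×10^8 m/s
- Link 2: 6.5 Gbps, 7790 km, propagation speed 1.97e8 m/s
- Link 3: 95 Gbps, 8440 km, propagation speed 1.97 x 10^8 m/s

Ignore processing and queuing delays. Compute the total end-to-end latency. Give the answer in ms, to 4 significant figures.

L = 1250 × 8 = 10000 bits.
Transmission delays (L/R per hop): 0.0031746, 0.00153846, 0.000105263 ms; sum = 0.00481833 ms.
Propagation delays (d/s per hop): 34.5178, 39.5431, 42.8426 ms; sum = 116.904 ms.
End-to-end = 116.9 ms.

116.9 ms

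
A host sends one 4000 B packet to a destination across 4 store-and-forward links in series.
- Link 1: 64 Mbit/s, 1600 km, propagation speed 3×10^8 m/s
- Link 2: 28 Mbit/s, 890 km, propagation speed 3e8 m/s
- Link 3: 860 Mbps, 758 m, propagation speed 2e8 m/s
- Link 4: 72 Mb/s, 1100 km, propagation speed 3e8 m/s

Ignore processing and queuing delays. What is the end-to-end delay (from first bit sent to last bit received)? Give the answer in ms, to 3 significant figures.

14.1 ms

L = 4000 × 8 = 32000 bits.
Transmission delays (L/R per hop): 0.5, 1.14286, 0.0372093, 0.444444 ms; sum = 2.12451 ms.
Propagation delays (d/s per hop): 5.33333, 2.96667, 0.00379, 3.66667 ms; sum = 11.9705 ms.
End-to-end = 14.1 ms.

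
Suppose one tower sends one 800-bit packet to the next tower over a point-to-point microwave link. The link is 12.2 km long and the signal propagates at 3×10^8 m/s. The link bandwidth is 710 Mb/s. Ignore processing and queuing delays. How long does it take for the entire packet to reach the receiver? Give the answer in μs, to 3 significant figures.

Transmission delay = L/R = 800 / 710000000 = 1.12676 μs.
Propagation delay = d/s = 12200 m / 300000000 m/s = 40.6667 μs.
Total = 41.8 μs.

41.8 μs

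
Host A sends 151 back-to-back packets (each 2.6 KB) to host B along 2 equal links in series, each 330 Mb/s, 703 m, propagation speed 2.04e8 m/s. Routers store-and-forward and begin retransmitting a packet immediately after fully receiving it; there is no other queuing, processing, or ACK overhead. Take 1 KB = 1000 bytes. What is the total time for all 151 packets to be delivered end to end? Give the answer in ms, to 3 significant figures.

9.59 ms

Per-hop transmission t_tx = L/R = 20800/330000000 = 0.0630303 ms.
Per-hop propagation t_prop = 703/204000000 = 0.00344608 ms.
Pipeline fill: first packet needs 2·t_tx to clear all hops; remaining 150 packets each add one t_tx.
Total = (2+151-1)·t_tx + 2·t_prop = 152·0.0630303 + 2·0.00344608 = 9.59 ms.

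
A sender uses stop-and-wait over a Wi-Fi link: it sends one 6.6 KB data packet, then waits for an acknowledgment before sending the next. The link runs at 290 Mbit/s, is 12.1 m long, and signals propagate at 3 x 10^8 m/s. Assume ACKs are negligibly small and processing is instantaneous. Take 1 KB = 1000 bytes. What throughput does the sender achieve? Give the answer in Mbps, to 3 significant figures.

290 Mbps

t_tx = L/R = 52800/290000000 = 0.000182069 s.
t_prop = 12.1/300000000 = 4.03333e-08 s; RTT = 8.06667e-08 s.
Cycle = t_tx + RTT = 0.00018215 s.
Throughput = L / cycle = 52800 / 0.00018215 = 290 Mbps.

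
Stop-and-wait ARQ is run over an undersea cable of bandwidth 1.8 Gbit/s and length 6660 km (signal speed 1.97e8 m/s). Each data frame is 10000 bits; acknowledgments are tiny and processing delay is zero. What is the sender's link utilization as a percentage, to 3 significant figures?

0.00822 %

t_tx = L/R = 10000/1800000000 = 5.55556e-06 s.
t_prop = 6660000/197000000 = 0.0338071 s; RTT = 0.0676142 s.
Cycle = t_tx + RTT = 0.0676198 s.
Utilization = t_tx / cycle = 5.55556e-06/0.0676198 = 0.00822 %.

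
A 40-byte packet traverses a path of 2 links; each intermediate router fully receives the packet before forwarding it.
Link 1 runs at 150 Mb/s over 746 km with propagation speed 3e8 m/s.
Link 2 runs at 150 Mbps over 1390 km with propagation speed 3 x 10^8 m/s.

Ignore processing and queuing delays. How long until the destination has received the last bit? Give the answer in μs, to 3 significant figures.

L = 40 × 8 = 320 bits.
Transmission delays (L/R per hop): 2.13333, 2.13333 μs; sum = 4.26667 μs.
Propagation delays (d/s per hop): 2486.67, 4633.33 μs; sum = 7120 μs.
End-to-end = 7120 μs.

7120 μs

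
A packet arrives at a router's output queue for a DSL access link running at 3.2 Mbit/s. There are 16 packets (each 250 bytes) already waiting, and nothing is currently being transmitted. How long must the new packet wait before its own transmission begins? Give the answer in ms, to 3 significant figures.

Each queued packet: L/R = 2000/3200000 = 0.625 ms.
16 queued → 10 ms.
Queuing delay = 10.0 ms.

10.0 ms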